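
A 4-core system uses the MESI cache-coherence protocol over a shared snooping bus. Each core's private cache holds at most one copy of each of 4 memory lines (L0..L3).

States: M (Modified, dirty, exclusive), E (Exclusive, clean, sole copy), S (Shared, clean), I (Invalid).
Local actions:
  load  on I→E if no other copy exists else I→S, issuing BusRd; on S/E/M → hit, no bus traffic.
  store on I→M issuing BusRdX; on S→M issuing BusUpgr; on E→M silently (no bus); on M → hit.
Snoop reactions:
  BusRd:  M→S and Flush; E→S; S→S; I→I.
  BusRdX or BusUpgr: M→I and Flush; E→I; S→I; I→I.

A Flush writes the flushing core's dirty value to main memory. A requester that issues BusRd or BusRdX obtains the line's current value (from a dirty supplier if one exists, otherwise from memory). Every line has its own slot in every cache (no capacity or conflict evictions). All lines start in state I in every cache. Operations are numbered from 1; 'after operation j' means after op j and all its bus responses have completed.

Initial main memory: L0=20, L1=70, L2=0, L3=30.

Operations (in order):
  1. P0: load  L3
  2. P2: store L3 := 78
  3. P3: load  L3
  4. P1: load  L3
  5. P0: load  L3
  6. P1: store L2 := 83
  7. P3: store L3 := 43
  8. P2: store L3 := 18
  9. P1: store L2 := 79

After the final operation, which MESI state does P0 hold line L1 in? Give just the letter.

state = I

[1] P0: load  L3 | P0:E(30), P1:I, P2:I, P3:I | bus: BusRd
[2] P2: store L3 := 78 | P0:I, P1:I, P2:M(78), P3:I | bus: BusRdX
[3] P3: load  L3 | P0:I, P1:I, P2:S(78), P3:S(78) | bus: BusRd,Flush
[4] P1: load  L3 | P0:I, P1:S(78), P2:S(78), P3:S(78) | bus: BusRd
[5] P0: load  L3 | P0:S(78), P1:S(78), P2:S(78), P3:S(78) | bus: BusRd
[6] P1: store L2 := 83 | P0:I, P1:M(83), P2:I, P3:I | bus: BusRdX
[7] P3: store L3 := 43 | P0:I, P1:I, P2:I, P3:M(43) | bus: BusUpgr
[8] P2: store L3 := 18 | P0:I, P1:I, P2:M(18), P3:I | bus: BusRdX,Flush
[9] P1: store L2 := 79 | P0:I, P1:M(79), P2:I, P3:I | bus: none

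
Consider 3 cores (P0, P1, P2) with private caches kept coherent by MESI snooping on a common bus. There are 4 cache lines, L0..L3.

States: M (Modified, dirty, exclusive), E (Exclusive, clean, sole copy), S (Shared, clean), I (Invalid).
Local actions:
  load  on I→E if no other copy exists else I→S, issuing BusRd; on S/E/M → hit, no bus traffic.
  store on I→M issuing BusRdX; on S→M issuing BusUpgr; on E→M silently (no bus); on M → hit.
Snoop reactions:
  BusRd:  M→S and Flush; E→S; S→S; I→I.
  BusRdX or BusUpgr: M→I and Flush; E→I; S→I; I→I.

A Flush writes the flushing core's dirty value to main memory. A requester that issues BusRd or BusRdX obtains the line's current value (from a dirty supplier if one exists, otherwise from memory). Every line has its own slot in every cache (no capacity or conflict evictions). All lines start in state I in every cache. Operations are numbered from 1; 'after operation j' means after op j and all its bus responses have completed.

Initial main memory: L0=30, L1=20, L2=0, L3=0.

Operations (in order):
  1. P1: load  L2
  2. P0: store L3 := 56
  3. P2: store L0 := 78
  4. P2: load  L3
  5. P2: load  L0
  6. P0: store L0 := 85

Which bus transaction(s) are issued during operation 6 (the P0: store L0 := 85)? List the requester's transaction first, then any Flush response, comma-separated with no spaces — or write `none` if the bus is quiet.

1. P1: load  L2  bus=[BusRd]  L2: P0=I P1=E P2=I  mem[L2]=0
2. P0: store L3 := 56  bus=[BusRdX]  L3: P0=M P1=I P2=I  mem[L3]=0
3. P2: store L0 := 78  bus=[BusRdX]  L0: P0=I P1=I P2=M  mem[L0]=30
4. P2: load  L3  bus=[BusRd,Flush]  L3: P0=S P1=I P2=S  mem[L3]=56
5. P2: load  L0  bus=[-]  L0: P0=I P1=I P2=M  mem[L0]=30
6. P0: store L0 := 85  bus=[BusRdX,Flush]  L0: P0=M P1=I P2=I  mem[L0]=78

bus = BusRdX,Flush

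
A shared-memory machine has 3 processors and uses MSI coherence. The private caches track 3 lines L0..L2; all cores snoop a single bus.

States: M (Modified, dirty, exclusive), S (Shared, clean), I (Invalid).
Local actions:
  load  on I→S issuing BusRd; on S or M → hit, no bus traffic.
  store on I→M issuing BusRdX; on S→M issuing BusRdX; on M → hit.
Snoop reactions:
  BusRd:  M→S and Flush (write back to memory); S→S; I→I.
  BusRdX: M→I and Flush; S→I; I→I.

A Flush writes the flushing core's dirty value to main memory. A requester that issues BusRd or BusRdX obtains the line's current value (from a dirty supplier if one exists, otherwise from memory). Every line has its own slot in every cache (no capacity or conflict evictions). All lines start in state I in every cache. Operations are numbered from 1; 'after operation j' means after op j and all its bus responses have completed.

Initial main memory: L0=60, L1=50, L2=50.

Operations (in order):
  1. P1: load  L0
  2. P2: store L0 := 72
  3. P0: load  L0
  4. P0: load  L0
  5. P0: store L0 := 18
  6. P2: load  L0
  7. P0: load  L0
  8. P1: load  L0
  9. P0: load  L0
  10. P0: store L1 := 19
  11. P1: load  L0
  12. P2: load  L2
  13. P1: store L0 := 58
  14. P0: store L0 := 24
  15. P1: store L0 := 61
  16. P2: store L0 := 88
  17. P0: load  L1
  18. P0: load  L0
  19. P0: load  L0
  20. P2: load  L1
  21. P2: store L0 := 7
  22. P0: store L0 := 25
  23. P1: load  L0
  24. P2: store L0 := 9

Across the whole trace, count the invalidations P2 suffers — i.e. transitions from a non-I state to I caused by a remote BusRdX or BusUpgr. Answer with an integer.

invalidations = 3

1. P1: load  L0  bus=[BusRd]  L0: P0=I P1=S P2=I  mem[L0]=60
2. P2: store L0 := 72  bus=[BusRdX]  L0: P0=I P1=I P2=M  mem[L0]=60
3. P0: load  L0  bus=[BusRd,Flush]  L0: P0=S P1=I P2=S  mem[L0]=72
4. P0: load  L0  bus=[-]  L0: P0=S P1=I P2=S  mem[L0]=72
5. P0: store L0 := 18  bus=[BusRdX]  L0: P0=M P1=I P2=I  mem[L0]=72
6. P2: load  L0  bus=[BusRd,Flush]  L0: P0=S P1=I P2=S  mem[L0]=18
7. P0: load  L0  bus=[-]  L0: P0=S P1=I P2=S  mem[L0]=18
8. P1: load  L0  bus=[BusRd]  L0: P0=S P1=S P2=S  mem[L0]=18
9. P0: load  L0  bus=[-]  L0: P0=S P1=S P2=S  mem[L0]=18
10. P0: store L1 := 19  bus=[BusRdX]  L1: P0=M P1=I P2=I  mem[L1]=50
11. P1: load  L0  bus=[-]  L0: P0=S P1=S P2=S  mem[L0]=18
12. P2: load  L2  bus=[BusRd]  L2: P0=I P1=I P2=S  mem[L2]=50
13. P1: store L0 := 58  bus=[BusRdX]  L0: P0=I P1=M P2=I  mem[L0]=18
14. P0: store L0 := 24  bus=[BusRdX,Flush]  L0: P0=M P1=I P2=I  mem[L0]=58
15. P1: store L0 := 61  bus=[BusRdX,Flush]  L0: P0=I P1=M P2=I  mem[L0]=24
16. P2: store L0 := 88  bus=[BusRdX,Flush]  L0: P0=I P1=I P2=M  mem[L0]=61
17. P0: load  L1  bus=[-]  L1: P0=M P1=I P2=I  mem[L1]=50
18. P0: load  L0  bus=[BusRd,Flush]  L0: P0=S P1=I P2=S  mem[L0]=88
19. P0: load  L0  bus=[-]  L0: P0=S P1=I P2=S  mem[L0]=88
20. P2: load  L1  bus=[BusRd,Flush]  L1: P0=S P1=I P2=S  mem[L1]=19
21. P2: store L0 := 7  bus=[BusRdX]  L0: P0=I P1=I P2=M  mem[L0]=88
22. P0: store L0 := 25  bus=[BusRdX,Flush]  L0: P0=M P1=I P2=I  mem[L0]=7
23. P1: load  L0  bus=[BusRd,Flush]  L0: P0=S P1=S P2=I  mem[L0]=25
24. P2: store L0 := 9  bus=[BusRdX]  L0: P0=I P1=I P2=M  mem[L0]=25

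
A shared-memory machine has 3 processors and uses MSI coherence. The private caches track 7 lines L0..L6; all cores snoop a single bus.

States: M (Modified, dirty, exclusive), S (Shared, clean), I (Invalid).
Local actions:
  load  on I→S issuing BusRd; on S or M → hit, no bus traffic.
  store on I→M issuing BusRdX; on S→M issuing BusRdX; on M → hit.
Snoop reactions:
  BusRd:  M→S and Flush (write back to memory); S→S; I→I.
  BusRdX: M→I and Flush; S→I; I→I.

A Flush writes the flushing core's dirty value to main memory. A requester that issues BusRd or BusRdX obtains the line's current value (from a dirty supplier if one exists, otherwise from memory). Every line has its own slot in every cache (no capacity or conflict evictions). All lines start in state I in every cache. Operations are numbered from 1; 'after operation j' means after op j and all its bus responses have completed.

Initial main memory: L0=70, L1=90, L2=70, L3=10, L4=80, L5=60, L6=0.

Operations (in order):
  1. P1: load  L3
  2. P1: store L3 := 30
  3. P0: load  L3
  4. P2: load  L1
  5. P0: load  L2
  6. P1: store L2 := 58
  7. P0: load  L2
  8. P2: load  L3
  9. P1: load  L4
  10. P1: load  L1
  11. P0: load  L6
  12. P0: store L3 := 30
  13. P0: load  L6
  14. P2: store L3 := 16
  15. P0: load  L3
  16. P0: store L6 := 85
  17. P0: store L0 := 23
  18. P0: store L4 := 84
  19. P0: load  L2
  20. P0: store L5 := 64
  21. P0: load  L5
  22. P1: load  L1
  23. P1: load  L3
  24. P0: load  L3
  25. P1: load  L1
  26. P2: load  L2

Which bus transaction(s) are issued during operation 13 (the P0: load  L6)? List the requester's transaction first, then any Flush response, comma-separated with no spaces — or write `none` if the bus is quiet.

bus = none

1. P1: load  L3  bus=[BusRd]  L3: P0=I P1=S P2=I  mem[L3]=10
2. P1: store L3 := 30  bus=[BusRdX]  L3: P0=I P1=M P2=I  mem[L3]=10
3. P0: load  L3  bus=[BusRd,Flush]  L3: P0=S P1=S P2=I  mem[L3]=30
4. P2: load  L1  bus=[BusRd]  L1: P0=I P1=I P2=S  mem[L1]=90
5. P0: load  L2  bus=[BusRd]  L2: P0=S P1=I P2=I  mem[L2]=70
6. P1: store L2 := 58  bus=[BusRdX]  L2: P0=I P1=M P2=I  mem[L2]=70
7. P0: load  L2  bus=[BusRd,Flush]  L2: P0=S P1=S P2=I  mem[L2]=58
8. P2: load  L3  bus=[BusRd]  L3: P0=S P1=S P2=S  mem[L3]=30
9. P1: load  L4  bus=[BusRd]  L4: P0=I P1=S P2=I  mem[L4]=80
10. P1: load  L1  bus=[BusRd]  L1: P0=I P1=S P2=S  mem[L1]=90
11. P0: load  L6  bus=[BusRd]  L6: P0=S P1=I P2=I  mem[L6]=0
12. P0: store L3 := 30  bus=[BusRdX]  L3: P0=M P1=I P2=I  mem[L3]=30
13. P0: load  L6  bus=[-]  L6: P0=S P1=I P2=I  mem[L6]=0
14. P2: store L3 := 16  bus=[BusRdX,Flush]  L3: P0=I P1=I P2=M  mem[L3]=30
15. P0: load  L3  bus=[BusRd,Flush]  L3: P0=S P1=I P2=S  mem[L3]=16
16. P0: store L6 := 85  bus=[BusRdX]  L6: P0=M P1=I P2=I  mem[L6]=0
17. P0: store L0 := 23  bus=[BusRdX]  L0: P0=M P1=I P2=I  mem[L0]=70
18. P0: store L4 := 84  bus=[BusRdX]  L4: P0=M P1=I P2=I  mem[L4]=80
19. P0: load  L2  bus=[-]  L2: P0=S P1=S P2=I  mem[L2]=58
20. P0: store L5 := 64  bus=[BusRdX]  L5: P0=M P1=I P2=I  mem[L5]=60
21. P0: load  L5  bus=[-]  L5: P0=M P1=I P2=I  mem[L5]=60
22. P1: load  L1  bus=[-]  L1: P0=I P1=S P2=S  mem[L1]=90
23. P1: load  L3  bus=[BusRd]  L3: P0=S P1=S P2=S  mem[L3]=16
24. P0: load  L3  bus=[-]  L3: P0=S P1=S P2=S  mem[L3]=16
25. P1: load  L1  bus=[-]  L1: P0=I P1=S P2=S  mem[L1]=90
26. P2: load  L2  bus=[BusRd]  L2: P0=S P1=S P2=S  mem[L2]=58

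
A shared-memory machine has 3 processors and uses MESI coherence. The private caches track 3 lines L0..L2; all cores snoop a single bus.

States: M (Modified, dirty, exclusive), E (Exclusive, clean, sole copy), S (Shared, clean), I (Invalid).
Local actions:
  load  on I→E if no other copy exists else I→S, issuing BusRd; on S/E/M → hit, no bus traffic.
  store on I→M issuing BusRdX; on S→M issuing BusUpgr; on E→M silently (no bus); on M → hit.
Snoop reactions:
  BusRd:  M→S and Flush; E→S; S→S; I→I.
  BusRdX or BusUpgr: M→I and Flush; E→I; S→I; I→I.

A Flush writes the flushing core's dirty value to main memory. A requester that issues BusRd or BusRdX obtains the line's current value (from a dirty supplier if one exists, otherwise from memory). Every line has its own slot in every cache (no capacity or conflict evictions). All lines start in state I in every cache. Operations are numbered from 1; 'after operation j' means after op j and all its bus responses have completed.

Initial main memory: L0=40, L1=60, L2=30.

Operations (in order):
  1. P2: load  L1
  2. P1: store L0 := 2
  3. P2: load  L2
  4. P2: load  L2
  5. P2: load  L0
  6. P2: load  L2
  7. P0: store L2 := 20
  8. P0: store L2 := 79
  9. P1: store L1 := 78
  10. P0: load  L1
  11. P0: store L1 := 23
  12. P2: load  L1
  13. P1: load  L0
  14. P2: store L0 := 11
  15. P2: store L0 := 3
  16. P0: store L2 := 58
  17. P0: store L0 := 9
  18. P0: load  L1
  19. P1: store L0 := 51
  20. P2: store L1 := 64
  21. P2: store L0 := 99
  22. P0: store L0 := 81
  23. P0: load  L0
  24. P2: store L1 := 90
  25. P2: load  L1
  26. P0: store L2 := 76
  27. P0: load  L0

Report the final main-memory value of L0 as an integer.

[1] P2: load  L1 | P0:I, P1:I, P2:E(60) | bus: BusRd
[2] P1: store L0 := 2 | P0:I, P1:M(2), P2:I | bus: BusRdX
[3] P2: load  L2 | P0:I, P1:I, P2:E(30) | bus: BusRd
[4] P2: load  L2 | P0:I, P1:I, P2:E(30) | bus: none
[5] P2: load  L0 | P0:I, P1:S(2), P2:S(2) | bus: BusRd,Flush
[6] P2: load  L2 | P0:I, P1:I, P2:E(30) | bus: none
[7] P0: store L2 := 20 | P0:M(20), P1:I, P2:I | bus: BusRdX
[8] P0: store L2 := 79 | P0:M(79), P1:I, P2:I | bus: none
[9] P1: store L1 := 78 | P0:I, P1:M(78), P2:I | bus: BusRdX
[10] P0: load  L1 | P0:S(78), P1:S(78), P2:I | bus: BusRd,Flush
[11] P0: store L1 := 23 | P0:M(23), P1:I, P2:I | bus: BusUpgr
[12] P2: load  L1 | P0:S(23), P1:I, P2:S(23) | bus: BusRd,Flush
[13] P1: load  L0 | P0:I, P1:S(2), P2:S(2) | bus: none
[14] P2: store L0 := 11 | P0:I, P1:I, P2:M(11) | bus: BusUpgr
[15] P2: store L0 := 3 | P0:I, P1:I, P2:M(3) | bus: none
[16] P0: store L2 := 58 | P0:M(58), P1:I, P2:I | bus: none
[17] P0: store L0 := 9 | P0:M(9), P1:I, P2:I | bus: BusRdX,Flush
[18] P0: load  L1 | P0:S(23), P1:I, P2:S(23) | bus: none
[19] P1: store L0 := 51 | P0:I, P1:M(51), P2:I | bus: BusRdX,Flush
[20] P2: store L1 := 64 | P0:I, P1:I, P2:M(64) | bus: BusUpgr
[21] P2: store L0 := 99 | P0:I, P1:I, P2:M(99) | bus: BusRdX,Flush
[22] P0: store L0 := 81 | P0:M(81), P1:I, P2:I | bus: BusRdX,Flush
[23] P0: load  L0 | P0:M(81), P1:I, P2:I | bus: none
[24] P2: store L1 := 90 | P0:I, P1:I, P2:M(90) | bus: none
[25] P2: load  L1 | P0:I, P1:I, P2:M(90) | bus: none
[26] P0: store L2 := 76 | P0:M(76), P1:I, P2:I | bus: none
[27] P0: load  L0 | P0:M(81), P1:I, P2:I | bus: none

memory[L0] = 99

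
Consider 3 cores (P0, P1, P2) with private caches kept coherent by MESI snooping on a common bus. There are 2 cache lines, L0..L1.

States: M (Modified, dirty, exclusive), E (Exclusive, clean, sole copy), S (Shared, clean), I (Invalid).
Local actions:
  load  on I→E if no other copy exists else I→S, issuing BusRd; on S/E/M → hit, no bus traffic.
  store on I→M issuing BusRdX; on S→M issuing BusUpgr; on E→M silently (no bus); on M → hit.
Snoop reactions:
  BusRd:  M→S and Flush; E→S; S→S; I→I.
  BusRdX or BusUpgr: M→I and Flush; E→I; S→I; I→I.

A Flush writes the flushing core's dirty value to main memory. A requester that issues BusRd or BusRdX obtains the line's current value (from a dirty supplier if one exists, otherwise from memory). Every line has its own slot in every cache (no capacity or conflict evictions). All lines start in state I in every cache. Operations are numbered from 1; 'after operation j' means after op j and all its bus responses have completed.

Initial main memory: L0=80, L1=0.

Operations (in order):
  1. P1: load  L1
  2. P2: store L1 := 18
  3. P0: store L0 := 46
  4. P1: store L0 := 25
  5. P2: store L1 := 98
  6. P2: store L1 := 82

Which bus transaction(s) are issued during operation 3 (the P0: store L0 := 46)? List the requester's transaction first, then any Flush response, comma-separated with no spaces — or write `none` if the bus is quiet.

step 1: P1: load  L1  ⟶  IEI  (L1)  txn=BusRd  M[L1]=0
step 2: P2: store L1 := 18  ⟶  IIM  (L1)  txn=BusRdX  M[L1]=0
step 3: P0: store L0 := 46  ⟶  MII  (L0)  txn=BusRdX  M[L0]=80
step 4: P1: store L0 := 25  ⟶  IMI  (L0)  txn=BusRdX+Flush  M[L0]=46
step 5: P2: store L1 := 98  ⟶  IIM  (L1)  txn=∅  M[L1]=0
step 6: P2: store L1 := 82  ⟶  IIM  (L1)  txn=∅  M[L1]=0

bus = BusRdX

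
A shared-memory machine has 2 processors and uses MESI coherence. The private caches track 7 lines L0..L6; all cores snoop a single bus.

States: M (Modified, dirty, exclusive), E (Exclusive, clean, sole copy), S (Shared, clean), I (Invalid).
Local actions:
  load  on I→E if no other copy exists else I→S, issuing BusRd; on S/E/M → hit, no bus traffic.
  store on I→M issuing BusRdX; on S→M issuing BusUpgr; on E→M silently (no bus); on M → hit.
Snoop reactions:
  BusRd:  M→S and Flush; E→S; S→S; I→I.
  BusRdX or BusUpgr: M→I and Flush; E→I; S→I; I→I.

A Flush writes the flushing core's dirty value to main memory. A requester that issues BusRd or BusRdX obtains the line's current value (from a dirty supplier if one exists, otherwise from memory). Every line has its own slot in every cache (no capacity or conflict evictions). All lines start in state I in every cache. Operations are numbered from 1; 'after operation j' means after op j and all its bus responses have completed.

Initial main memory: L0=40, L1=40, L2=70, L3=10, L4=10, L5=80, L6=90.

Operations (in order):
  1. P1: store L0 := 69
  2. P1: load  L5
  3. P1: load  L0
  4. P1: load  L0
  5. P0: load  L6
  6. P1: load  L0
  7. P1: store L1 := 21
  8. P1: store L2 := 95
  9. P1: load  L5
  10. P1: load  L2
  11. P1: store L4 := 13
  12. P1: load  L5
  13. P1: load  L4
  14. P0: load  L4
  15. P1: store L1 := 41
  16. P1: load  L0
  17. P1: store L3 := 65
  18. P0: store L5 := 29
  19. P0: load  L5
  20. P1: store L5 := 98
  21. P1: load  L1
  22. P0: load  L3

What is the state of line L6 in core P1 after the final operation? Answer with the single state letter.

state = I

1. P1: store L0 := 69  bus=[BusRdX]  L0: P0=I P1=M  mem[L0]=40
2. P1: load  L5  bus=[BusRd]  L5: P0=I P1=E  mem[L5]=80
3. P1: load  L0  bus=[-]  L0: P0=I P1=M  mem[L0]=40
4. P1: load  L0  bus=[-]  L0: P0=I P1=M  mem[L0]=40
5. P0: load  L6  bus=[BusRd]  L6: P0=E P1=I  mem[L6]=90
6. P1: load  L0  bus=[-]  L0: P0=I P1=M  mem[L0]=40
7. P1: store L1 := 21  bus=[BusRdX]  L1: P0=I P1=M  mem[L1]=40
8. P1: store L2 := 95  bus=[BusRdX]  L2: P0=I P1=M  mem[L2]=70
9. P1: load  L5  bus=[-]  L5: P0=I P1=E  mem[L5]=80
10. P1: load  L2  bus=[-]  L2: P0=I P1=M  mem[L2]=70
11. P1: store L4 := 13  bus=[BusRdX]  L4: P0=I P1=M  mem[L4]=10
12. P1: load  L5  bus=[-]  L5: P0=I P1=E  mem[L5]=80
13. P1: load  L4  bus=[-]  L4: P0=I P1=M  mem[L4]=10
14. P0: load  L4  bus=[BusRd,Flush]  L4: P0=S P1=S  mem[L4]=13
15. P1: store L1 := 41  bus=[-]  L1: P0=I P1=M  mem[L1]=40
16. P1: load  L0  bus=[-]  L0: P0=I P1=M  mem[L0]=40
17. P1: store L3 := 65  bus=[BusRdX]  L3: P0=I P1=M  mem[L3]=10
18. P0: store L5 := 29  bus=[BusRdX]  L5: P0=M P1=I  mem[L5]=80
19. P0: load  L5  bus=[-]  L5: P0=M P1=I  mem[L5]=80
20. P1: store L5 := 98  bus=[BusRdX,Flush]  L5: P0=I P1=M  mem[L5]=29
21. P1: load  L1  bus=[-]  L1: P0=I P1=M  mem[L1]=40
22. P0: load  L3  bus=[BusRd,Flush]  L3: P0=S P1=S  mem[L3]=65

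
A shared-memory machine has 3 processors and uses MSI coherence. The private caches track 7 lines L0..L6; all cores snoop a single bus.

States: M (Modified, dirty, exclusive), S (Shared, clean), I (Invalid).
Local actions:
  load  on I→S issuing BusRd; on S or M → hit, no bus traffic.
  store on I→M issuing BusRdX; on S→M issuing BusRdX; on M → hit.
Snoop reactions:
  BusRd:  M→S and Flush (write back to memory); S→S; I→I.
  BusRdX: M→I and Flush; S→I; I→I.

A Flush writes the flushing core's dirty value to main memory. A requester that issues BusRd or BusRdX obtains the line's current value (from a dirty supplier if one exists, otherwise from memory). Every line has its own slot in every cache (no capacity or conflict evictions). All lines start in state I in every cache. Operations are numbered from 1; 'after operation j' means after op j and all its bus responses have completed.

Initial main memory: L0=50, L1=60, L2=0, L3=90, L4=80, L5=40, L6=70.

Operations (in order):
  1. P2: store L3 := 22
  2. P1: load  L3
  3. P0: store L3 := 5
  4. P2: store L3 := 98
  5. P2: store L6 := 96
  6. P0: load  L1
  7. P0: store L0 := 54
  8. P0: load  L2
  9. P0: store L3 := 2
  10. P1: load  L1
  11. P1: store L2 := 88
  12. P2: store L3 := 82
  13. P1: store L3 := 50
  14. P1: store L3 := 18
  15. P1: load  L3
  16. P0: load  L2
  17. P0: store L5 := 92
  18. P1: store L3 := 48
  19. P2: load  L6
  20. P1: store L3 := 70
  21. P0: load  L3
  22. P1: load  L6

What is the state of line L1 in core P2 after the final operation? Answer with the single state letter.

state = I

[1] P2: store L3 := 22 | P0:I, P1:I, P2:M(22) | bus: BusRdX
[2] P1: load  L3 | P0:I, P1:S(22), P2:S(22) | bus: BusRd,Flush
[3] P0: store L3 := 5 | P0:M(5), P1:I, P2:I | bus: BusRdX
[4] P2: store L3 := 98 | P0:I, P1:I, P2:M(98) | bus: BusRdX,Flush
[5] P2: store L6 := 96 | P0:I, P1:I, P2:M(96) | bus: BusRdX
[6] P0: load  L1 | P0:S(60), P1:I, P2:I | bus: BusRd
[7] P0: store L0 := 54 | P0:M(54), P1:I, P2:I | bus: BusRdX
[8] P0: load  L2 | P0:S(0), P1:I, P2:I | bus: BusRd
[9] P0: store L3 := 2 | P0:M(2), P1:I, P2:I | bus: BusRdX,Flush
[10] P1: load  L1 | P0:S(60), P1:S(60), P2:I | bus: BusRd
[11] P1: store L2 := 88 | P0:I, P1:M(88), P2:I | bus: BusRdX
[12] P2: store L3 := 82 | P0:I, P1:I, P2:M(82) | bus: BusRdX,Flush
[13] P1: store L3 := 50 | P0:I, P1:M(50), P2:I | bus: BusRdX,Flush
[14] P1: store L3 := 18 | P0:I, P1:M(18), P2:I | bus: none
[15] P1: load  L3 | P0:I, P1:M(18), P2:I | bus: none
[16] P0: load  L2 | P0:S(88), P1:S(88), P2:I | bus: BusRd,Flush
[17] P0: store L5 := 92 | P0:M(92), P1:I, P2:I | bus: BusRdX
[18] P1: store L3 := 48 | P0:I, P1:M(48), P2:I | bus: none
[19] P2: load  L6 | P0:I, P1:I, P2:M(96) | bus: none
[20] P1: store L3 := 70 | P0:I, P1:M(70), P2:I | bus: none
[21] P0: load  L3 | P0:S(70), P1:S(70), P2:I | bus: BusRd,Flush
[22] P1: load  L6 | P0:I, P1:S(96), P2:S(96) | bus: BusRd,Flush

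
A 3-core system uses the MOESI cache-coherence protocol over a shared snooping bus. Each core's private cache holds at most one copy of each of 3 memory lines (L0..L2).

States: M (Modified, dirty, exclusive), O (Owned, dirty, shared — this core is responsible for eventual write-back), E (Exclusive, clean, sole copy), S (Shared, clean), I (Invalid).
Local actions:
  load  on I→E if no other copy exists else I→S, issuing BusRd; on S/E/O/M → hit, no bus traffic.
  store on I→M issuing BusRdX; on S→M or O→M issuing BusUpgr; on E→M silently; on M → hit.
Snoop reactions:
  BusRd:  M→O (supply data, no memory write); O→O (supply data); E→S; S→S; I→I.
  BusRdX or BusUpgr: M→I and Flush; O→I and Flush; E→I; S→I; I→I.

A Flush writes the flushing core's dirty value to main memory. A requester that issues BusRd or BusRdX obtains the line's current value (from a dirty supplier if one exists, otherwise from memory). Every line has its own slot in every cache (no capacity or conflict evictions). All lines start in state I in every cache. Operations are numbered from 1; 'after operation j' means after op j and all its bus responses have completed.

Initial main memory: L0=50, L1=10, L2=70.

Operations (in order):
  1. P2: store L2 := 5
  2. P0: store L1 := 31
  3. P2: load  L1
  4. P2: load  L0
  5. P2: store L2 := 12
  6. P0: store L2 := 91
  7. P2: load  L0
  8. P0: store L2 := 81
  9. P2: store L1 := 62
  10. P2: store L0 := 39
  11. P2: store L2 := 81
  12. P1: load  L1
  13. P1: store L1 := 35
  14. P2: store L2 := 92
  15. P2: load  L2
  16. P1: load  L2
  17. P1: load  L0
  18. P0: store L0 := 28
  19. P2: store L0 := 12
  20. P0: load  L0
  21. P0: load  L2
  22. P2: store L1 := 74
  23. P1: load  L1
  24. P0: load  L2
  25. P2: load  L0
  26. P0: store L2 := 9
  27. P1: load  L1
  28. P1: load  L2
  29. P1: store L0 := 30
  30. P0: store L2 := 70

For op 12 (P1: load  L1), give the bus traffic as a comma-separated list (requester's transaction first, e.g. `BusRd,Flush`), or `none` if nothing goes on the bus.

1. P2: store L2 := 5  bus=[BusRdX]  L2: P0=I P1=I P2=M  mem[L2]=70
2. P0: store L1 := 31  bus=[BusRdX]  L1: P0=M P1=I P2=I  mem[L1]=10
3. P2: load  L1  bus=[BusRd]  L1: P0=O P1=I P2=S  mem[L1]=10
4. P2: load  L0  bus=[BusRd]  L0: P0=I P1=I P2=E  mem[L0]=50
5. P2: store L2 := 12  bus=[-]  L2: P0=I P1=I P2=M  mem[L2]=70
6. P0: store L2 := 91  bus=[BusRdX,Flush]  L2: P0=M P1=I P2=I  mem[L2]=12
7. P2: load  L0  bus=[-]  L0: P0=I P1=I P2=E  mem[L0]=50
8. P0: store L2 := 81  bus=[-]  L2: P0=M P1=I P2=I  mem[L2]=12
9. P2: store L1 := 62  bus=[BusUpgr,Flush]  L1: P0=I P1=I P2=M  mem[L1]=31
10. P2: store L0 := 39  bus=[-]  L0: P0=I P1=I P2=M  mem[L0]=50
11. P2: store L2 := 81  bus=[BusRdX,Flush]  L2: P0=I P1=I P2=M  mem[L2]=81
12. P1: load  L1  bus=[BusRd]  L1: P0=I P1=S P2=O  mem[L1]=31
13. P1: store L1 := 35  bus=[BusUpgr,Flush]  L1: P0=I P1=M P2=I  mem[L1]=62
14. P2: store L2 := 92  bus=[-]  L2: P0=I P1=I P2=M  mem[L2]=81
15. P2: load  L2  bus=[-]  L2: P0=I P1=I P2=M  mem[L2]=81
16. P1: load  L2  bus=[BusRd]  L2: P0=I P1=S P2=O  mem[L2]=81
17. P1: load  L0  bus=[BusRd]  L0: P0=I P1=S P2=O  mem[L0]=50
18. P0: store L0 := 28  bus=[BusRdX,Flush]  L0: P0=M P1=I P2=I  mem[L0]=39
19. P2: store L0 := 12  bus=[BusRdX,Flush]  L0: P0=I P1=I P2=M  mem[L0]=28
20. P0: load  L0  bus=[BusRd]  L0: P0=S P1=I P2=O  mem[L0]=28
21. P0: load  L2  bus=[BusRd]  L2: P0=S P1=S P2=O  mem[L2]=81
22. P2: store L1 := 74  bus=[BusRdX,Flush]  L1: P0=I P1=I P2=M  mem[L1]=35
23. P1: load  L1  bus=[BusRd]  L1: P0=I P1=S P2=O  mem[L1]=35
24. P0: load  L2  bus=[-]  L2: P0=S P1=S P2=O  mem[L2]=81
25. P2: load  L0  bus=[-]  L0: P0=S P1=I P2=O  mem[L0]=28
26. P0: store L2 := 9  bus=[BusUpgr,Flush]  L2: P0=M P1=I P2=I  mem[L2]=92
27. P1: load  L1  bus=[-]  L1: P0=I P1=S P2=O  mem[L1]=35
28. P1: load  L2  bus=[BusRd]  L2: P0=O P1=S P2=I  mem[L2]=92
29. P1: store L0 := 30  bus=[BusRdX,Flush]  L0: P0=I P1=M P2=I  mem[L0]=12
30. P0: store L2 := 70  bus=[BusUpgr]  L2: P0=M P1=I P2=I  mem[L2]=92

bus = BusRd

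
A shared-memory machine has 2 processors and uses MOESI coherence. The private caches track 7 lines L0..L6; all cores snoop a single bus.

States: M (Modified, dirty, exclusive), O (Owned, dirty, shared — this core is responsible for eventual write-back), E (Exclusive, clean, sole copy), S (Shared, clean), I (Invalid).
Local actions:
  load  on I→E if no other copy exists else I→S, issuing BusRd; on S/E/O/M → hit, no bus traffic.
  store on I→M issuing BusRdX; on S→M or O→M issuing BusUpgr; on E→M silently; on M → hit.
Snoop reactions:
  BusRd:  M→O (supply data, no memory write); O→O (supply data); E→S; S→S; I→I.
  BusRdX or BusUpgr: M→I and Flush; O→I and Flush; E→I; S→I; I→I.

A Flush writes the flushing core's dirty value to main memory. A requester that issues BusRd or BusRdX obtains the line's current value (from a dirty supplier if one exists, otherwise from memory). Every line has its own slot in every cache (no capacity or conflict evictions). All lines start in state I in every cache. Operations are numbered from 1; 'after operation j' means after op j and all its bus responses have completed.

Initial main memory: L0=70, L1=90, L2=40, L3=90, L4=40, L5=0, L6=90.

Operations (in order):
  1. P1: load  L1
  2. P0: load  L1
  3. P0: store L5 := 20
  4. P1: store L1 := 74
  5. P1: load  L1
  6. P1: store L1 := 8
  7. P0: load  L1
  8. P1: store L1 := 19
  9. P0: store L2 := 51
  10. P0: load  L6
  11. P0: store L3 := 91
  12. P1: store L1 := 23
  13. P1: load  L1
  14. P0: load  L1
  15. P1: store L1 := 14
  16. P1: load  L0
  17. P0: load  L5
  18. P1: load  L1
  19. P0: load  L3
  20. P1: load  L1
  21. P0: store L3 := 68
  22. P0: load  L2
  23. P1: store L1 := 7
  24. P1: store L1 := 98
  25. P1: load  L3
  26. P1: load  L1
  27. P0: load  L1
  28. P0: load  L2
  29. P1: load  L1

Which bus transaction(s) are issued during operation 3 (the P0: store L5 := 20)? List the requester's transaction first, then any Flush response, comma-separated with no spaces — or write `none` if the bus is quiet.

bus = BusRdX

1. P1: load  L1  bus=[BusRd]  L1: P0=I P1=E  mem[L1]=90
2. P0: load  L1  bus=[BusRd]  L1: P0=S P1=S  mem[L1]=90
3. P0: store L5 := 20  bus=[BusRdX]  L5: P0=M P1=I  mem[L5]=0
4. P1: store L1 := 74  bus=[BusUpgr]  L1: P0=I P1=M  mem[L1]=90
5. P1: load  L1  bus=[-]  L1: P0=I P1=M  mem[L1]=90
6. P1: store L1 := 8  bus=[-]  L1: P0=I P1=M  mem[L1]=90
7. P0: load  L1  bus=[BusRd]  L1: P0=S P1=O  mem[L1]=90
8. P1: store L1 := 19  bus=[BusUpgr]  L1: P0=I P1=M  mem[L1]=90
9. P0: store L2 := 51  bus=[BusRdX]  L2: P0=M P1=I  mem[L2]=40
10. P0: load  L6  bus=[BusRd]  L6: P0=E P1=I  mem[L6]=90
11. P0: store L3 := 91  bus=[BusRdX]  L3: P0=M P1=I  mem[L3]=90
12. P1: store L1 := 23  bus=[-]  L1: P0=I P1=M  mem[L1]=90
13. P1: load  L1  bus=[-]  L1: P0=I P1=M  mem[L1]=90
14. P0: load  L1  bus=[BusRd]  L1: P0=S P1=O  mem[L1]=90
15. P1: store L1 := 14  bus=[BusUpgr]  L1: P0=I P1=M  mem[L1]=90
16. P1: load  L0  bus=[BusRd]  L0: P0=I P1=E  mem[L0]=70
17. P0: load  L5  bus=[-]  L5: P0=M P1=I  mem[L5]=0
18. P1: load  L1  bus=[-]  L1: P0=I P1=M  mem[L1]=90
19. P0: load  L3  bus=[-]  L3: P0=M P1=I  mem[L3]=90
20. P1: load  L1  bus=[-]  L1: P0=I P1=M  mem[L1]=90
21. P0: store L3 := 68  bus=[-]  L3: P0=M P1=I  mem[L3]=90
22. P0: load  L2  bus=[-]  L2: P0=M P1=I  mem[L2]=40
23. P1: store L1 := 7  bus=[-]  L1: P0=I P1=M  mem[L1]=90
24. P1: store L1 := 98  bus=[-]  L1: P0=I P1=M  mem[L1]=90
25. P1: load  L3  bus=[BusRd]  L3: P0=O P1=S  mem[L3]=90
26. P1: load  L1  bus=[-]  L1: P0=I P1=M  mem[L1]=90
27. P0: load  L1  bus=[BusRd]  L1: P0=S P1=O  mem[L1]=90
28. P0: load  L2  bus=[-]  L2: P0=M P1=I  mem[L2]=40
29. P1: load  L1  bus=[-]  L1: P0=S P1=O  mem[L1]=90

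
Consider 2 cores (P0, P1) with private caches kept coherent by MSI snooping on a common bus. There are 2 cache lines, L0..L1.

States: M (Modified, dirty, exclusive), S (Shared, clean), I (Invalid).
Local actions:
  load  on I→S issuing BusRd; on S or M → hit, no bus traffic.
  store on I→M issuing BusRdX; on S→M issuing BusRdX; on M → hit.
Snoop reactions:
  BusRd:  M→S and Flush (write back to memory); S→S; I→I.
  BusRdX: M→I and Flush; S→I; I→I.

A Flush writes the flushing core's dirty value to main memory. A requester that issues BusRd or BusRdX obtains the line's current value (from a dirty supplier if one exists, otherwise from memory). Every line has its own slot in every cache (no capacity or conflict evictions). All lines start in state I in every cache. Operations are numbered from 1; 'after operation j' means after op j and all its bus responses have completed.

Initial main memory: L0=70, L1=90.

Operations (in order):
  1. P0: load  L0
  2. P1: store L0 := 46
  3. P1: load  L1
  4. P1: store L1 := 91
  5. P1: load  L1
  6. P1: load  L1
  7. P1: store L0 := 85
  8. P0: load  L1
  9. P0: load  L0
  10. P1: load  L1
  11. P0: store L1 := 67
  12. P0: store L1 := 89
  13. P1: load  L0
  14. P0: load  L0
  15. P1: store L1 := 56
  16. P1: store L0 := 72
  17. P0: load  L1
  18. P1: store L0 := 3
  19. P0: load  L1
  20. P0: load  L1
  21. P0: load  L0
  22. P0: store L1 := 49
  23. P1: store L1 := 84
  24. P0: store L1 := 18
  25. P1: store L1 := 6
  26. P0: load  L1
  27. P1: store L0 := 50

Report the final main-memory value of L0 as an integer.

memory[L0] = 3

step 1: P0: load  L0  ⟶  SI  (L0)  txn=BusRd  M[L0]=70
step 2: P1: store L0 := 46  ⟶  IM  (L0)  txn=BusRdX  M[L0]=70
step 3: P1: load  L1  ⟶  IS  (L1)  txn=BusRd  M[L1]=90
step 4: P1: store L1 := 91  ⟶  IM  (L1)  txn=BusRdX  M[L1]=90
step 5: P1: load  L1  ⟶  IM  (L1)  txn=∅  M[L1]=90
step 6: P1: load  L1  ⟶  IM  (L1)  txn=∅  M[L1]=90
step 7: P1: store L0 := 85  ⟶  IM  (L0)  txn=∅  M[L0]=70
step 8: P0: load  L1  ⟶  SS  (L1)  txn=BusRd+Flush  M[L1]=91
step 9: P0: load  L0  ⟶  SS  (L0)  txn=BusRd+Flush  M[L0]=85
step 10: P1: load  L1  ⟶  SS  (L1)  txn=∅  M[L1]=91
step 11: P0: store L1 := 67  ⟶  MI  (L1)  txn=BusRdX  M[L1]=91
step 12: P0: store L1 := 89  ⟶  MI  (L1)  txn=∅  M[L1]=91
step 13: P1: load  L0  ⟶  SS  (L0)  txn=∅  M[L0]=85
step 14: P0: load  L0  ⟶  SS  (L0)  txn=∅  M[L0]=85
step 15: P1: store L1 := 56  ⟶  IM  (L1)  txn=BusRdX+Flush  M[L1]=89
step 16: P1: store L0 := 72  ⟶  IM  (L0)  txn=BusRdX  M[L0]=85
step 17: P0: load  L1  ⟶  SS  (L1)  txn=BusRd+Flush  M[L1]=56
step 18: P1: store L0 := 3  ⟶  IM  (L0)  txn=∅  M[L0]=85
step 19: P0: load  L1  ⟶  SS  (L1)  txn=∅  M[L1]=56
step 20: P0: load  L1  ⟶  SS  (L1)  txn=∅  M[L1]=56
step 21: P0: load  L0  ⟶  SS  (L0)  txn=BusRd+Flush  M[L0]=3
step 22: P0: store L1 := 49  ⟶  MI  (L1)  txn=BusRdX  M[L1]=56
step 23: P1: store L1 := 84  ⟶  IM  (L1)  txn=BusRdX+Flush  M[L1]=49
step 24: P0: store L1 := 18  ⟶  MI  (L1)  txn=BusRdX+Flush  M[L1]=84
step 25: P1: store L1 := 6  ⟶  IM  (L1)  txn=BusRdX+Flush  M[L1]=18
step 26: P0: load  L1  ⟶  SS  (L1)  txn=BusRd+Flush  M[L1]=6
step 27: P1: store L0 := 50  ⟶  IM  (L0)  txn=BusRdX  M[L0]=3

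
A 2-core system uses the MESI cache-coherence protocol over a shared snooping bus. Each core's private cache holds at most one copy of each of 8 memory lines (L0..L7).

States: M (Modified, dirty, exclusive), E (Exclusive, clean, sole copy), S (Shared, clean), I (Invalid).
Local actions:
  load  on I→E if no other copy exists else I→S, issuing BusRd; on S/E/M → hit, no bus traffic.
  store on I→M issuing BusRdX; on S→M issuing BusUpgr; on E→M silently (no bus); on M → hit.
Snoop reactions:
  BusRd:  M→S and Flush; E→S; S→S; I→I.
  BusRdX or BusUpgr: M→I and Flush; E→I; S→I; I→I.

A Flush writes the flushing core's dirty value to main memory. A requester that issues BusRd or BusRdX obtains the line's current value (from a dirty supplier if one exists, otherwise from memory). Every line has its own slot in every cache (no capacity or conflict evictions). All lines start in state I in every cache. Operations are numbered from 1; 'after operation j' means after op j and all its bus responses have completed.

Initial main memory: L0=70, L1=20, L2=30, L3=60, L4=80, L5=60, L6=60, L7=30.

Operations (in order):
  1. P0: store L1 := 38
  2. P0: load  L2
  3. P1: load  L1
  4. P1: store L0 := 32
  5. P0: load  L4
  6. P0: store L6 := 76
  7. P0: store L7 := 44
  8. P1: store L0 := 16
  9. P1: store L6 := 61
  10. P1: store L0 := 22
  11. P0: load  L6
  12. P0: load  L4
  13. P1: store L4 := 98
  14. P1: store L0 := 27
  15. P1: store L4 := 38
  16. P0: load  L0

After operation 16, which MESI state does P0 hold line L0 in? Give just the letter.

state = S

[1] P0: store L1 := 38 | P0:M(38), P1:I | bus: BusRdX
[2] P0: load  L2 | P0:E(30), P1:I | bus: BusRd
[3] P1: load  L1 | P0:S(38), P1:S(38) | bus: BusRd,Flush
[4] P1: store L0 := 32 | P0:I, P1:M(32) | bus: BusRdX
[5] P0: load  L4 | P0:E(80), P1:I | bus: BusRd
[6] P0: store L6 := 76 | P0:M(76), P1:I | bus: BusRdX
[7] P0: store L7 := 44 | P0:M(44), P1:I | bus: BusRdX
[8] P1: store L0 := 16 | P0:I, P1:M(16) | bus: none
[9] P1: store L6 := 61 | P0:I, P1:M(61) | bus: BusRdX,Flush
[10] P1: store L0 := 22 | P0:I, P1:M(22) | bus: none
[11] P0: load  L6 | P0:S(61), P1:S(61) | bus: BusRd,Flush
[12] P0: load  L4 | P0:E(80), P1:I | bus: none
[13] P1: store L4 := 98 | P0:I, P1:M(98) | bus: BusRdX
[14] P1: store L0 := 27 | P0:I, P1:M(27) | bus: none
[15] P1: store L4 := 38 | P0:I, P1:M(38) | bus: none
[16] P0: load  L0 | P0:S(27), P1:S(27) | bus: BusRd,Flush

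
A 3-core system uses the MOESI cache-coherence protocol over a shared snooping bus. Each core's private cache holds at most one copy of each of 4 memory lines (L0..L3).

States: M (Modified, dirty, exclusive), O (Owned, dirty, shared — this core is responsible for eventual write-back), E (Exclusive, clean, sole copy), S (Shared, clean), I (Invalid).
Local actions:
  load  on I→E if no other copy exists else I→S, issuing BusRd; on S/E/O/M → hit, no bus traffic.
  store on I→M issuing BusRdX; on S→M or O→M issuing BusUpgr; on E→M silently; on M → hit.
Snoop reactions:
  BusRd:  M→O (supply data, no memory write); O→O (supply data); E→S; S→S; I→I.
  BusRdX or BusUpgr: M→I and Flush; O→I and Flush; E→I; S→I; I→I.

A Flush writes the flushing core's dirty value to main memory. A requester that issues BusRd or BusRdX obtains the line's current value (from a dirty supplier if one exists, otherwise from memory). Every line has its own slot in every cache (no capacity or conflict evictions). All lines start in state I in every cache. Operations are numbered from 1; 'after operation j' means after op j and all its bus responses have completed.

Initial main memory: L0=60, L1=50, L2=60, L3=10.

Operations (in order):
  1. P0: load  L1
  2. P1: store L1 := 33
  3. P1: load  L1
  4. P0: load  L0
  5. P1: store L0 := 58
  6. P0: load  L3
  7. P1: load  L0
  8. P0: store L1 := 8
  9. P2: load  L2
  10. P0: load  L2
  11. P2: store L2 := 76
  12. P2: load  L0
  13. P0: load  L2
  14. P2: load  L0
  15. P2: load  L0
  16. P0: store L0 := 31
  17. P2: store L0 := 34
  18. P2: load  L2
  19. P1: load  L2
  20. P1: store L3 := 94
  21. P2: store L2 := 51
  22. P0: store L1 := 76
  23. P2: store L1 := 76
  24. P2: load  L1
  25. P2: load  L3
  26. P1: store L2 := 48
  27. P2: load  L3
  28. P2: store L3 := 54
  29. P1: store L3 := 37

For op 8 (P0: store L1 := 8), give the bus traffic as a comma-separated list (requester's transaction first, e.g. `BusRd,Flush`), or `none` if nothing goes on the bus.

  op1 P0: load  L1 → E/I/I on L1; bus BusRd; mem=50
  op2 P1: store L1 := 33 → I/M/I on L1; bus BusRdX; mem=50
  op3 P1: load  L1 → I/M/I on L1; bus (none); mem=50
  op4 P0: load  L0 → E/I/I on L0; bus BusRd; mem=60
  op5 P1: store L0 := 58 → I/M/I on L0; bus BusRdX; mem=60
  op6 P0: load  L3 → E/I/I on L3; bus BusRd; mem=10
  op7 P1: load  L0 → I/M/I on L0; bus (none); mem=60
  op8 P0: store L1 := 8 → M/I/I on L1; bus BusRdX Flush; mem=33
  op9 P2: load  L2 → I/I/E on L2; bus BusRd; mem=60
  op10 P0: load  L2 → S/I/S on L2; bus BusRd; mem=60
  op11 P2: store L2 := 76 → I/I/M on L2; bus BusUpgr; mem=60
  op12 P2: load  L0 → I/O/S on L0; bus BusRd; mem=60
  op13 P0: load  L2 → S/I/O on L2; bus BusRd; mem=60
  op14 P2: load  L0 → I/O/S on L0; bus (none); mem=60
  op15 P2: load  L0 → I/O/S on L0; bus (none); mem=60
  op16 P0: store L0 := 31 → M/I/I on L0; bus BusRdX Flush; mem=58
  op17 P2: store L0 := 34 → I/I/M on L0; bus BusRdX Flush; mem=31
  op18 P2: load  L2 → S/I/O on L2; bus (none); mem=60
  op19 P1: load  L2 → S/S/O on L2; bus BusRd; mem=60
  op20 P1: store L3 := 94 → I/M/I on L3; bus BusRdX; mem=10
  op21 P2: store L2 := 51 → I/I/M on L2; bus BusUpgr; mem=60
  op22 P0: store L1 := 76 → M/I/I on L1; bus (none); mem=33
  op23 P2: store L1 := 76 → I/I/M on L1; bus BusRdX Flush; mem=76
  op24 P2: load  L1 → I/I/M on L1; bus (none); mem=76
  op25 P2: load  L3 → I/O/S on L3; bus BusRd; mem=10
  op26 P1: store L2 := 48 → I/M/I on L2; bus BusRdX Flush; mem=51
  op27 P2: load  L3 → I/O/S on L3; bus (none); mem=10
  op28 P2: store L3 := 54 → I/I/M on L3; bus BusUpgr Flush; mem=94
  op29 P1: store L3 := 37 → I/M/I on L3; bus BusRdX Flush; mem=54

bus = BusRdX,Flush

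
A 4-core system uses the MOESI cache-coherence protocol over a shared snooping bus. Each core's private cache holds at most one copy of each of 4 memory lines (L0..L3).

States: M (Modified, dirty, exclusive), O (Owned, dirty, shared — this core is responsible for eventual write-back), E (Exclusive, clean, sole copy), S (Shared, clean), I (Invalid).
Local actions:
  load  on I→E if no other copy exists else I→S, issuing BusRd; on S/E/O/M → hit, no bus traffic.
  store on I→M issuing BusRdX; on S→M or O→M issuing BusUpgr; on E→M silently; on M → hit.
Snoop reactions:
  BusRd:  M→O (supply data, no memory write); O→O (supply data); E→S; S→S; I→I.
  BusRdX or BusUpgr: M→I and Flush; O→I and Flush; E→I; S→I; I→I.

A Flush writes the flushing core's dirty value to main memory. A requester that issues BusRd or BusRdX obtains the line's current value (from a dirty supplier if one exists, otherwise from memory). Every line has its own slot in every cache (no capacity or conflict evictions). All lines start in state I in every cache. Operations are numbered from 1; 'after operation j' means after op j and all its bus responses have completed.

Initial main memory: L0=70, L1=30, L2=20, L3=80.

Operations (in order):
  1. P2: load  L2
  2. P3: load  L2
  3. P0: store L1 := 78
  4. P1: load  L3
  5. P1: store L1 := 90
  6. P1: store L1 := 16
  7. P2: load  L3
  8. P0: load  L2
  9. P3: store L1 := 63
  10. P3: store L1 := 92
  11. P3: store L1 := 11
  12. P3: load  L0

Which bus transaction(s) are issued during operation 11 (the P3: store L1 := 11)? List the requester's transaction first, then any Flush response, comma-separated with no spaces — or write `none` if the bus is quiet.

bus = none

[1] P2: load  L2 | P0:I, P1:I, P2:E(20), P3:I | bus: BusRd
[2] P3: load  L2 | P0:I, P1:I, P2:S(20), P3:S(20) | bus: BusRd
[3] P0: store L1 := 78 | P0:M(78), P1:I, P2:I, P3:I | bus: BusRdX
[4] P1: load  L3 | P0:I, P1:E(80), P2:I, P3:I | bus: BusRd
[5] P1: store L1 := 90 | P0:I, P1:M(90), P2:I, P3:I | bus: BusRdX,Flush
[6] P1: store L1 := 16 | P0:I, P1:M(16), P2:I, P3:I | bus: none
[7] P2: load  L3 | P0:I, P1:S(80), P2:S(80), P3:I | bus: BusRd
[8] P0: load  L2 | P0:S(20), P1:I, P2:S(20), P3:S(20) | bus: BusRd
[9] P3: store L1 := 63 | P0:I, P1:I, P2:I, P3:M(63) | bus: BusRdX,Flush
[10] P3: store L1 := 92 | P0:I, P1:I, P2:I, P3:M(92) | bus: none
[11] P3: store L1 := 11 | P0:I, P1:I, P2:I, P3:M(11) | bus: none
[12] P3: load  L0 | P0:I, P1:I, P2:I, P3:E(70) | bus: BusRd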